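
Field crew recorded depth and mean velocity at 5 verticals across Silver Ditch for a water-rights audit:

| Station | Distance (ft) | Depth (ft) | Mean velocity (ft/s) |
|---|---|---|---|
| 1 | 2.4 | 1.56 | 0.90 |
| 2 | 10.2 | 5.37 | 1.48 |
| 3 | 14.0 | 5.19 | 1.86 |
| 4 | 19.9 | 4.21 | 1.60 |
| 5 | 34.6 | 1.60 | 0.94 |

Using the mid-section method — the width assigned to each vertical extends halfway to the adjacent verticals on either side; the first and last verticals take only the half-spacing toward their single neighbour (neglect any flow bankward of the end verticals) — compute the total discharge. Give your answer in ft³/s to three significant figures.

w_1 = (10.2 − 2.4)/2 = 3.9 ft; q_1 = 0.90 × 1.56 × 3.9 = 5.476 ft³/s
w_2 = (14.0 − 2.4)/2 = 5.8 ft; q_2 = 1.48 × 5.37 × 5.8 = 46.10 ft³/s
w_3 = (19.9 − 10.2)/2 = 4.85 ft; q_3 = 1.86 × 5.19 × 4.85 = 46.82 ft³/s
w_4 = (34.6 − 14.0)/2 = 10.3 ft; q_4 = 1.60 × 4.21 × 10.3 = 69.38 ft³/s
w_5 = (34.6 − 19.9)/2 = 7.35 ft; q_5 = 0.94 × 1.60 × 7.35 = 11.05 ft³/s
Q = Σ qᵢ = 178.8 ft³/s

179 ft³/s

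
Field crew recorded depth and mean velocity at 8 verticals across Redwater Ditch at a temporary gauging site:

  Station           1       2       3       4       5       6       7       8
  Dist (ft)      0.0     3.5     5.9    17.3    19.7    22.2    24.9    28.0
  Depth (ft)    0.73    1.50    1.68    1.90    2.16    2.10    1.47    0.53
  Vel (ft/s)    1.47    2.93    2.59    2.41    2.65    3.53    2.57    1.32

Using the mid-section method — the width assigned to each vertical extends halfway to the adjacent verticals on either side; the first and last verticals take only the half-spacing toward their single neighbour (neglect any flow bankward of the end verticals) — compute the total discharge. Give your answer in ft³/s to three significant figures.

122 ft³/s

w_1 = (3.5 − 0.0)/2 = 1.75 ft; q_1 = 1.47 × 0.73 × 1.75 = 1.878 ft³/s
w_2 = (5.9 − 0.0)/2 = 2.95 ft; q_2 = 2.93 × 1.50 × 2.95 = 12.97 ft³/s
w_3 = (17.3 − 3.5)/2 = 6.9 ft; q_3 = 2.59 × 1.68 × 6.9 = 30.02 ft³/s
w_4 = (19.7 − 5.9)/2 = 6.9 ft; q_4 = 2.41 × 1.90 × 6.9 = 31.60 ft³/s
w_5 = (22.2 − 17.3)/2 = 2.45 ft; q_5 = 2.65 × 2.16 × 2.45 = 14.02 ft³/s
w_6 = (24.9 − 19.7)/2 = 2.6 ft; q_6 = 3.53 × 2.10 × 2.6 = 19.27 ft³/s
w_7 = (28.0 − 22.2)/2 = 2.9 ft; q_7 = 2.57 × 1.47 × 2.9 = 10.96 ft³/s
w_8 = (28.0 − 24.9)/2 = 1.55 ft; q_8 = 1.32 × 0.53 × 1.55 = 1.084 ft³/s
Q = Σ qᵢ = 121.8 ft³/s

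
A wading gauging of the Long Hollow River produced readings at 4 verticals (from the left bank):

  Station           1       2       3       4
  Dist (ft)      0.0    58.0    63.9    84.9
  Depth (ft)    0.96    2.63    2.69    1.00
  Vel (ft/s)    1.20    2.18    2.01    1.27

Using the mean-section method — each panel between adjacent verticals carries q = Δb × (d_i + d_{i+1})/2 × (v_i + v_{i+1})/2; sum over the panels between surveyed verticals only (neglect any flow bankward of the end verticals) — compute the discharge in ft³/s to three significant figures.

Panel 1-2: Δb = 58 ft, d̄ = (0.96+2.63)/2 = 1.795, v̄ = (1.20+2.18)/2 = 1.69 → q = 58×1.795×1.69 = 175.9 ft³/s
Panel 2-3: Δb = 5.9 ft, d̄ = (2.63+2.69)/2 = 2.66, v̄ = (2.18+2.01)/2 = 2.095 → q = 5.9×2.66×2.095 = 32.88 ft³/s
Panel 3-4: Δb = 21 ft, d̄ = (2.69+1.00)/2 = 1.845, v̄ = (2.01+1.27)/2 = 1.64 → q = 21×1.845×1.64 = 63.54 ft³/s
Q = Σ q = 272.4 ft³/s

272 ft³/s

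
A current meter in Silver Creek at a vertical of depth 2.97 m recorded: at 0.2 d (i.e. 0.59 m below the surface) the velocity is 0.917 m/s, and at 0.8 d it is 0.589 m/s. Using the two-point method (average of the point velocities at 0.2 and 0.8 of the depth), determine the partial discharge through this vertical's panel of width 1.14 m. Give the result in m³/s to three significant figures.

v̄ = (0.917 + 0.589) / 2 = 0.7530 m/s
q = v̄ × d × w = 0.7530 × 2.97 × 1.14 = 2.550 m³/s

2.55 m³/s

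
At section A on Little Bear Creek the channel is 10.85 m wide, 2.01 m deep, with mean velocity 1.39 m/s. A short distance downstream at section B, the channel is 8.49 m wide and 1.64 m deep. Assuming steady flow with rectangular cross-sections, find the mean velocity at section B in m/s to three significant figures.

2.18 m/s

Q = A₁V₁ = (10.85×2.01) × 1.39 = 30.31 m³/s
A₂ = 8.49 × 1.64 = 13.92 m²
V₂ = Q/A₂ = 30.31/13.92 = 2.177 m/s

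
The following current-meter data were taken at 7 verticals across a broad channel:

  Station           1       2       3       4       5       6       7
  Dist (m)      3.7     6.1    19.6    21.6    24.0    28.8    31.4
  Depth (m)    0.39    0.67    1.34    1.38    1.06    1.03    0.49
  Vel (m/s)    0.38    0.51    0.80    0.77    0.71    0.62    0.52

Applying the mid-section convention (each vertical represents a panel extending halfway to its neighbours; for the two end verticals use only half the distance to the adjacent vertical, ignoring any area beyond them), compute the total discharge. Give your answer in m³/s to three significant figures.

w_1 = (6.1 − 3.7)/2 = 1.2 m; q_1 = 0.38 × 0.39 × 1.2 = 0.1778 m³/s
w_2 = (19.6 − 3.7)/2 = 7.95 m; q_2 = 0.51 × 0.67 × 7.95 = 2.717 m³/s
w_3 = (21.6 − 6.1)/2 = 7.75 m; q_3 = 0.80 × 1.34 × 7.75 = 8.308 m³/s
w_4 = (24.0 − 19.6)/2 = 2.2 m; q_4 = 0.77 × 1.38 × 2.2 = 2.338 m³/s
w_5 = (28.8 − 21.6)/2 = 3.6 m; q_5 = 0.71 × 1.06 × 3.6 = 2.709 m³/s
w_6 = (31.4 − 24.0)/2 = 3.7 m; q_6 = 0.62 × 1.03 × 3.7 = 2.363 m³/s
w_7 = (31.4 − 28.8)/2 = 1.3 m; q_7 = 0.52 × 0.49 × 1.3 = 0.3312 m³/s
Q = Σ qᵢ = 18.94 m³/s

18.9 m³/s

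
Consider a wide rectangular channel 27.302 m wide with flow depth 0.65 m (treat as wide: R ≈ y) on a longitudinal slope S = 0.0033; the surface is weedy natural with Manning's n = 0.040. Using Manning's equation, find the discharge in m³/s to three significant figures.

A = b·y = 27.302 × 0.65 = 17.75 m²
Wide channel: R ≈ y = 0.65 m
Q = (1/n)·A·R^(2/3)·S^(1/2) = (1/0.040) × 17.75 × 0.6500^(2/3) × 0.0033^(1/2) = 19.12 m³/s

19.1 m³/s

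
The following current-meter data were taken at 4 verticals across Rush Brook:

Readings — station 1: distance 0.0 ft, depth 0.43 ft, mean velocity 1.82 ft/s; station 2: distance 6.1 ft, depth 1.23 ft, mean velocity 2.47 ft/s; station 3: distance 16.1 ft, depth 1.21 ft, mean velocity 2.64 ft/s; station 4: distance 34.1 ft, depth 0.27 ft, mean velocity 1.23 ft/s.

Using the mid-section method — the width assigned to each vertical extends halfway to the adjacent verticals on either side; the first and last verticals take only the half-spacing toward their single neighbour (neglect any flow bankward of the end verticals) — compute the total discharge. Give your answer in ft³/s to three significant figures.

74.6 ft³/s

w_1 = (6.1 − 0.0)/2 = 3.05 ft; q_1 = 1.82 × 0.43 × 3.05 = 2.387 ft³/s
w_2 = (16.1 − 0.0)/2 = 8.05 ft; q_2 = 2.47 × 1.23 × 8.05 = 24.46 ft³/s
w_3 = (34.1 − 6.1)/2 = 14 ft; q_3 = 2.64 × 1.21 × 14 = 44.72 ft³/s
w_4 = (34.1 − 16.1)/2 = 9 ft; q_4 = 1.23 × 0.27 × 9 = 2.989 ft³/s
Q = Σ qᵢ = 74.55 ft³/s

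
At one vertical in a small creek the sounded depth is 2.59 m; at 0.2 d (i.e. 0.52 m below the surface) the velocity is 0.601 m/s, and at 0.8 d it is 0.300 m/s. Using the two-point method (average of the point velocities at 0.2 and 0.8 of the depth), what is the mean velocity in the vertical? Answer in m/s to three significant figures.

0.451 m/s

v̄ = (0.601 + 0.300) / 2 = 0.4505 m/s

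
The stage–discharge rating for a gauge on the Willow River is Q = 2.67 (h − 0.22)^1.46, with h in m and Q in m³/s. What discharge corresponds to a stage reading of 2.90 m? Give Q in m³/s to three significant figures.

Q = 2.67 × (2.90 − 0.22)^1.46 = 2.67 × 2.68^1.46 = 11.26 m³/s

11.3 m³/s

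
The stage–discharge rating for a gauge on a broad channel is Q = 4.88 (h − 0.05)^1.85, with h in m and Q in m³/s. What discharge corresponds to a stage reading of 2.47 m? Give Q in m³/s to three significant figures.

25.0 m³/s

Q = 4.88 × (2.47 − 0.05)^1.85 = 4.88 × 2.42^1.85 = 25.03 m³/s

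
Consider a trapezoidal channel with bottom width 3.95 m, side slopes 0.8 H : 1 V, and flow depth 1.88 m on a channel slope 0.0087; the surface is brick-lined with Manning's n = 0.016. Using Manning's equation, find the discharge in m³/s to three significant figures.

66.4 m³/s

A = (b + z·y)·y = (3.95 + 0.8×1.88)×1.88 = 10.25 m²
P = b + 2y√(1+z²) = 3.95 + 2×1.88×√(1+0.8²) = 8.765 m
R = A/P = 10.25/8.765 = 1.170 m
Q = (1/n)·A·R^(2/3)·S^(1/2) = (1/0.016) × 10.25 × 1.170^(2/3) × 0.0087^(1/2) = 66.36 m³/s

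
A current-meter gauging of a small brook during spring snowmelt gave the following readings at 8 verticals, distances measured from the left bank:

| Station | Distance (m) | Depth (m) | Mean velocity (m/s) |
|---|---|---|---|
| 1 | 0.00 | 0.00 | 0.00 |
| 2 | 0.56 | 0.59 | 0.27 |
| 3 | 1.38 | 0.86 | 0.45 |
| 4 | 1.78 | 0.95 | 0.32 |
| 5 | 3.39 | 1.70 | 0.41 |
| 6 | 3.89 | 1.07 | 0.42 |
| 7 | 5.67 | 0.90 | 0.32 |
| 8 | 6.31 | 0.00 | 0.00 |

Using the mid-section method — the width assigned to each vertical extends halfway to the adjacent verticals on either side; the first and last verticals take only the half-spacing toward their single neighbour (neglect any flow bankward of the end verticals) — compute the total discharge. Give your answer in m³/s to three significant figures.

w_2 = (1.38 − 0.00)/2 = 0.69 m; q_2 = 0.27 × 0.59 × 0.69 = 0.1099 m³/s
w_3 = (1.78 − 0.56)/2 = 0.61 m; q_3 = 0.45 × 0.86 × 0.61 = 0.2361 m³/s
w_4 = (3.39 − 1.38)/2 = 1.005 m; q_4 = 0.32 × 0.95 × 1.005 = 0.3055 m³/s
w_5 = (3.89 − 1.78)/2 = 1.055 m; q_5 = 0.41 × 1.70 × 1.055 = 0.7353 m³/s
w_6 = (5.67 − 3.39)/2 = 1.14 m; q_6 = 0.42 × 1.07 × 1.14 = 0.5123 m³/s
w_7 = (6.31 − 3.89)/2 = 1.21 m; q_7 = 0.32 × 0.90 × 1.21 = 0.3485 m³/s
Stations 1, 8 contribute zero (depth or velocity is 0).
Q = Σ qᵢ = 2.248 m³/s

2.25 m³/s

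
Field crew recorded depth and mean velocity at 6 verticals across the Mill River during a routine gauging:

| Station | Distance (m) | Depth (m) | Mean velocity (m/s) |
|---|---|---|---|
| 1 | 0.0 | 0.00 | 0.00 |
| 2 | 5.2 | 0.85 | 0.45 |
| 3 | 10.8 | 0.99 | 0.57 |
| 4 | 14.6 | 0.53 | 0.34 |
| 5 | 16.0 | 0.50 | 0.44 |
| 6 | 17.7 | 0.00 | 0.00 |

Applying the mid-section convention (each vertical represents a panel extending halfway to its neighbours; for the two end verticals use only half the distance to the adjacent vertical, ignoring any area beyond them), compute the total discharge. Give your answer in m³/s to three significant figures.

w_2 = (10.8 − 0.0)/2 = 5.4 m; q_2 = 0.45 × 0.85 × 5.4 = 2.066 m³/s
w_3 = (14.6 − 5.2)/2 = 4.7 m; q_3 = 0.57 × 0.99 × 4.7 = 2.652 m³/s
w_4 = (16.0 − 10.8)/2 = 2.6 m; q_4 = 0.34 × 0.53 × 2.6 = 0.4685 m³/s
w_5 = (17.7 − 14.6)/2 = 1.55 m; q_5 = 0.44 × 0.50 × 1.55 = 0.3410 m³/s
Stations 1, 6 contribute zero (depth or velocity is 0).
Q = Σ qᵢ = 5.527 m³/s

5.53 m³/s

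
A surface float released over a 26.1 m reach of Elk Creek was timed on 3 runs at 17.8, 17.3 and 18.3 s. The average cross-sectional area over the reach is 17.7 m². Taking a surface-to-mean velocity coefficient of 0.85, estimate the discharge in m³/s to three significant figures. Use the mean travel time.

t̄ = (17.8 + 17.3 + 18.3) / 3 = 17.8 s
v_surface = L / t̄ = 26.1 / 17.8 = 1.466 m/s
v_mean = 0.85 × 1.466 = 1.246 m/s
Q = A × v_mean = 17.7 × 1.246 = 22.06 m³/s

22.1 m³/s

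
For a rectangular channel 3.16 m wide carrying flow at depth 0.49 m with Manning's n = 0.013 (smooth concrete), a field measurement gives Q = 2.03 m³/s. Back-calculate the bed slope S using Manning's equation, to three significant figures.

A = b·y = 3.16 × 0.49 = 1.548 m²
P = b + 2y = 3.16 + 2×0.49 = 4.140 m
R = A/P = 1.548/4.140 = 0.3740 m
S = (Q·n / (1·A·R^(2/3)))² = (2.03×0.013 / (1×1.548×0.5191))² = 0.001078

0.00108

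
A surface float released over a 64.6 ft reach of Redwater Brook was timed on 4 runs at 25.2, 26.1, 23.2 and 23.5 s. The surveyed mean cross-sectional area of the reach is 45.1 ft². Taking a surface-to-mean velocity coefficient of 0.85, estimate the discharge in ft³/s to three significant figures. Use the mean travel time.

101 ft³/s

t̄ = (25.2 + 26.1 + 23.2 + 23.5) / 4 = 24.5 s
v_surface = L / t̄ = 64.6 / 24.5 = 2.637 ft/s
v_mean = 0.85 × 2.637 = 2.241 ft/s
Q = A × v_mean = 45.1 × 2.241 = 101.1 ft³/s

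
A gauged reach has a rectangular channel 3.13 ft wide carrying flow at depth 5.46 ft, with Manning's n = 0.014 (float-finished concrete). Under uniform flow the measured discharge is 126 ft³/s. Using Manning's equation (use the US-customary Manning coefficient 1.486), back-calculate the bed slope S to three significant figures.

A = b·y = 3.13 × 5.46 = 17.09 ft²
P = b + 2y = 3.13 + 2×5.46 = 14.05 ft
R = A/P = 17.09/14.05 = 1.216 ft
S = (Q·n / (1.486·A·R^(2/3)))² = (126×0.014 / (1.486×17.09×1.139))² = 0.003716

0.00372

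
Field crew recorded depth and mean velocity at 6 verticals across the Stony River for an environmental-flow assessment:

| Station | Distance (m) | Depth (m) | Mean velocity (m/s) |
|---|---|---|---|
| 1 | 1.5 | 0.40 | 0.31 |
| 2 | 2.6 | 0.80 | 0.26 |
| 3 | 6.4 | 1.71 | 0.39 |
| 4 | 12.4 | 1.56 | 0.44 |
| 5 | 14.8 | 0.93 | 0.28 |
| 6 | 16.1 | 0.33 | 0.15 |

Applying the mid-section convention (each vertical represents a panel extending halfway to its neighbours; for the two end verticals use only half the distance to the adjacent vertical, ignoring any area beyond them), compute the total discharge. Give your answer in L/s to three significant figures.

w_1 = (2.6 − 1.5)/2 = 0.55 m; q_1 = 0.31 × 0.40 × 0.55 = 0.06820 m³/s
w_2 = (6.4 − 1.5)/2 = 2.45 m; q_2 = 0.26 × 0.80 × 2.45 = 0.5096 m³/s
w_3 = (12.4 − 2.6)/2 = 4.9 m; q_3 = 0.39 × 1.71 × 4.9 = 3.268 m³/s
w_4 = (14.8 − 6.4)/2 = 4.2 m; q_4 = 0.44 × 1.56 × 4.2 = 2.883 m³/s
w_5 = (16.1 − 12.4)/2 = 1.85 m; q_5 = 0.28 × 0.93 × 1.85 = 0.4817 m³/s
w_6 = (16.1 − 14.8)/2 = 0.65 m; q_6 = 0.15 × 0.33 × 0.65 = 0.03218 m³/s
Q = Σ qᵢ = 7.242 m³/s
= 7.242 × 1000 = 7242 L/s

7240 L/s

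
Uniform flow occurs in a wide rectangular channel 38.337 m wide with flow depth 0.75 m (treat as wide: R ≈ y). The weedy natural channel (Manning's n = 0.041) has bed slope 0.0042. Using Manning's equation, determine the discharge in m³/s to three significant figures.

A = b·y = 38.337 × 0.75 = 28.75 m²
Wide channel: R ≈ y = 0.75 m
Q = (1/n)·A·R^(2/3)·S^(1/2) = (1/0.041) × 28.75 × 0.7500^(2/3) × 0.0042^(1/2) = 37.52 m³/s

37.5 m³/s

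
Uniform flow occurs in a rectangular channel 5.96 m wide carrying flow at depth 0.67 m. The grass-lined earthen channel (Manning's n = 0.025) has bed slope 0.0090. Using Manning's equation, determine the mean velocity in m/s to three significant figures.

A = b·y = 5.96 × 0.67 = 3.993 m²
P = b + 2y = 5.96 + 2×0.67 = 7.300 m
R = A/P = 3.993/7.300 = 0.5470 m
Q = (1/n)·A·R^(2/3)·S^(1/2) = (1/0.025) × 3.993 × 0.5470^(2/3) × 0.0090^(1/2) = 10.14 m³/s
V = Q/A = 10.14/3.993 = 2.538 m/s

2.54 m/s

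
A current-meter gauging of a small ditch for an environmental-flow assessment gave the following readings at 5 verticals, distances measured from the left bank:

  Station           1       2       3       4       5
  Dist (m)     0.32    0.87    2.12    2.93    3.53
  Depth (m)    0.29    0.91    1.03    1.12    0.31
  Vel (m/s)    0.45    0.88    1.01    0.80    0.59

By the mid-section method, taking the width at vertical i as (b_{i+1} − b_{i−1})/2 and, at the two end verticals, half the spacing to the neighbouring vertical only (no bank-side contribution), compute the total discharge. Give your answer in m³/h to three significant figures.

w_1 = (0.87 − 0.32)/2 = 0.275 m; q_1 = 0.45 × 0.29 × 0.275 = 0.03589 m³/s
w_2 = (2.12 − 0.32)/2 = 0.9 m; q_2 = 0.88 × 0.91 × 0.9 = 0.7207 m³/s
w_3 = (2.93 − 0.87)/2 = 1.03 m; q_3 = 1.01 × 1.03 × 1.03 = 1.072 m³/s
w_4 = (3.53 − 2.12)/2 = 0.705 m; q_4 = 0.80 × 1.12 × 0.705 = 0.6317 m³/s
w_5 = (3.53 − 2.93)/2 = 0.3 m; q_5 = 0.59 × 0.31 × 0.3 = 0.05487 m³/s
Q = Σ qᵢ = 2.515 m³/s
= 2.515 × 3600 = 9053 m³/h

9050 m³/h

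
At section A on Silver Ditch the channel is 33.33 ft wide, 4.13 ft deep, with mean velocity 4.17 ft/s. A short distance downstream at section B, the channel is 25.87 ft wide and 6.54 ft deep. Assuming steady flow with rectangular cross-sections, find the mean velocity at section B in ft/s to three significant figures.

Q = A₁V₁ = (33.33×4.13) × 4.17 = 574.0 ft³/s
A₂ = 25.87 × 6.54 = 169.2 ft²
V₂ = Q/A₂ = 574.0/169.2 = 3.393 ft/s

3.39 ft/s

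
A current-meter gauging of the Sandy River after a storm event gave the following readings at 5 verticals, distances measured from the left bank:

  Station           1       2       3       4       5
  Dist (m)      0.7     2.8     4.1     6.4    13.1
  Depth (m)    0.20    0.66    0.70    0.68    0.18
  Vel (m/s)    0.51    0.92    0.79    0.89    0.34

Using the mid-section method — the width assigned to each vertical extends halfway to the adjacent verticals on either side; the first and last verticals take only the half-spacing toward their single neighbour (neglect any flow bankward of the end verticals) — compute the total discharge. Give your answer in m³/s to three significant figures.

w_1 = (2.8 − 0.7)/2 = 1.05 m; q_1 = 0.51 × 0.20 × 1.05 = 0.1071 m³/s
w_2 = (4.1 − 0.7)/2 = 1.7 m; q_2 = 0.92 × 0.66 × 1.7 = 1.032 m³/s
w_3 = (6.4 − 2.8)/2 = 1.8 m; q_3 = 0.79 × 0.70 × 1.8 = 0.9954 m³/s
w_4 = (13.1 − 4.1)/2 = 4.5 m; q_4 = 0.89 × 0.68 × 4.5 = 2.723 m³/s
w_5 = (13.1 − 6.4)/2 = 3.35 m; q_5 = 0.34 × 0.18 × 3.35 = 0.2050 m³/s
Q = Σ qᵢ = 5.063 m³/s

5.06 m³/s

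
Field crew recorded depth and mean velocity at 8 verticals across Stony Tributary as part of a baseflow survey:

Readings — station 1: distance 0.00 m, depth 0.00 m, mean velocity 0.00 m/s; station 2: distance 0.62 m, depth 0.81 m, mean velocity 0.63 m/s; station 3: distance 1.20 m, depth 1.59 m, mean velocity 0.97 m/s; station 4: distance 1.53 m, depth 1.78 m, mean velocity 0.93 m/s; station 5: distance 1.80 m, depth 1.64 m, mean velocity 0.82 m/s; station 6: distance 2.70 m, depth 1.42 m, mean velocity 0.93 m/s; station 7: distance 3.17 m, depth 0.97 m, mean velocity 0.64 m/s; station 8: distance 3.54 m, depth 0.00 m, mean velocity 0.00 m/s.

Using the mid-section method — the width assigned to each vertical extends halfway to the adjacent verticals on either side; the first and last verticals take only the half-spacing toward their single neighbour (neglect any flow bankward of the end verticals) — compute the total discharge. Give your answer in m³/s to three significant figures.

3.46 m³/s

w_2 = (1.20 − 0.00)/2 = 0.6 m; q_2 = 0.63 × 0.81 × 0.6 = 0.3062 m³/s
w_3 = (1.53 − 0.62)/2 = 0.455 m; q_3 = 0.97 × 1.59 × 0.455 = 0.7017 m³/s
w_4 = (1.80 − 1.20)/2 = 0.3 m; q_4 = 0.93 × 1.78 × 0.3 = 0.4966 m³/s
w_5 = (2.70 − 1.53)/2 = 0.585 m; q_5 = 0.82 × 1.64 × 0.585 = 0.7867 m³/s
w_6 = (3.17 − 1.80)/2 = 0.685 m; q_6 = 0.93 × 1.42 × 0.685 = 0.9046 m³/s
w_7 = (3.54 − 2.70)/2 = 0.42 m; q_7 = 0.64 × 0.97 × 0.42 = 0.2607 m³/s
Stations 1, 8 contribute zero (depth or velocity is 0).
Q = Σ qᵢ = 3.457 m³/s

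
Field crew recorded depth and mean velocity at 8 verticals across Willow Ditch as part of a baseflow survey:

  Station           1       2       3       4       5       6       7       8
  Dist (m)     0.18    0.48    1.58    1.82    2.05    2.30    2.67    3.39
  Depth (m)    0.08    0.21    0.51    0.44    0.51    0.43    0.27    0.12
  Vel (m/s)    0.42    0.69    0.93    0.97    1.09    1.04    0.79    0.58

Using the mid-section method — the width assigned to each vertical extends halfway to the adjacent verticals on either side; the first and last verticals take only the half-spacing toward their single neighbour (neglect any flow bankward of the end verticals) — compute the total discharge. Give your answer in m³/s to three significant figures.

0.938 m³/s

w_1 = (0.48 − 0.18)/2 = 0.15 m; q_1 = 0.42 × 0.08 × 0.15 = 0.005040 m³/s
w_2 = (1.58 − 0.18)/2 = 0.7 m; q_2 = 0.69 × 0.21 × 0.7 = 0.1014 m³/s
w_3 = (1.82 − 0.48)/2 = 0.67 m; q_3 = 0.93 × 0.51 × 0.67 = 0.3178 m³/s
w_4 = (2.05 − 1.58)/2 = 0.235 m; q_4 = 0.97 × 0.44 × 0.235 = 0.1003 m³/s
w_5 = (2.30 − 1.82)/2 = 0.24 m; q_5 = 1.09 × 0.51 × 0.24 = 0.1334 m³/s
w_6 = (2.67 − 2.05)/2 = 0.31 m; q_6 = 1.04 × 0.43 × 0.31 = 0.1386 m³/s
w_7 = (3.39 − 2.30)/2 = 0.545 m; q_7 = 0.79 × 0.27 × 0.545 = 0.1162 m³/s
w_8 = (3.39 − 2.67)/2 = 0.36 m; q_8 = 0.58 × 0.12 × 0.36 = 0.02506 m³/s
Q = Σ qᵢ = 0.9379 m³/s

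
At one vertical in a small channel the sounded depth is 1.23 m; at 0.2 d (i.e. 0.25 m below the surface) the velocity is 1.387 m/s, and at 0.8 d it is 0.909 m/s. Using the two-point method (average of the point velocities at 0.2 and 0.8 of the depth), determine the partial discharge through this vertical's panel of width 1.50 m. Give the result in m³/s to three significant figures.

2.12 m³/s

v̄ = (1.387 + 0.909) / 2 = 1.148 m/s
q = v̄ × d × w = 1.148 × 1.23 × 1.50 = 2.118 m³/s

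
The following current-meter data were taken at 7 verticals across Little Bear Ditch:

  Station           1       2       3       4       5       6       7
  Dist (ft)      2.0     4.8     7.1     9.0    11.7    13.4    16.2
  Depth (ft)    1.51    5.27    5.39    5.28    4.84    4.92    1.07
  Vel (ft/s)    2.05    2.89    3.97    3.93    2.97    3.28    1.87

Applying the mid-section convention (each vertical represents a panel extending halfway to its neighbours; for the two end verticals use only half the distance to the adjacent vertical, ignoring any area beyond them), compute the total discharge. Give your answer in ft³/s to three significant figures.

207 ft³/s

w_1 = (4.8 − 2.0)/2 = 1.4 ft; q_1 = 2.05 × 1.51 × 1.4 = 4.334 ft³/s
w_2 = (7.1 − 2.0)/2 = 2.55 ft; q_2 = 2.89 × 5.27 × 2.55 = 38.84 ft³/s
w_3 = (9.0 − 4.8)/2 = 2.1 ft; q_3 = 3.97 × 5.39 × 2.1 = 44.94 ft³/s
w_4 = (11.7 − 7.1)/2 = 2.3 ft; q_4 = 3.93 × 5.28 × 2.3 = 47.73 ft³/s
w_5 = (13.4 − 9.0)/2 = 2.2 ft; q_5 = 2.97 × 4.84 × 2.2 = 31.62 ft³/s
w_6 = (16.2 − 11.7)/2 = 2.25 ft; q_6 = 3.28 × 4.92 × 2.25 = 36.31 ft³/s
w_7 = (16.2 − 13.4)/2 = 1.4 ft; q_7 = 1.87 × 1.07 × 1.4 = 2.801 ft³/s
Q = Σ qᵢ = 206.6 ft³/s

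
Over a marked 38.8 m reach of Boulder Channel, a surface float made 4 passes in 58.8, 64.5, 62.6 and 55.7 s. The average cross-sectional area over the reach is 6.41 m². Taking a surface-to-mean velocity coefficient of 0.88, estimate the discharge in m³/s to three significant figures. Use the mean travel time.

t̄ = (58.8 + 64.5 + 62.6 + 55.7) / 4 = 60.4 s
v_surface = L / t̄ = 38.8 / 60.4 = 0.6424 m/s
v_mean = 0.88 × 0.6424 = 0.5653 m/s
Q = A × v_mean = 6.41 × 0.5653 = 3.624 m³/s

3.62 m³/s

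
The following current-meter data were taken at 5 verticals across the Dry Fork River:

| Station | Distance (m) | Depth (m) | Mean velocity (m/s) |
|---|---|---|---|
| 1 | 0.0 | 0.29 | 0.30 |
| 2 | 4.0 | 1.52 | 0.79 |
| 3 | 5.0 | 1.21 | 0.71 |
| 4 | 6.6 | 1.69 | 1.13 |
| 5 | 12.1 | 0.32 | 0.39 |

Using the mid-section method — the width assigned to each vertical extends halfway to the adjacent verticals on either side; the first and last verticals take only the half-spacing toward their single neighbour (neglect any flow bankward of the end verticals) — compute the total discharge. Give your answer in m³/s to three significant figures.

11.4 m³/s

w_1 = (4.0 − 0.0)/2 = 2 m; q_1 = 0.30 × 0.29 × 2 = 0.1740 m³/s
w_2 = (5.0 − 0.0)/2 = 2.5 m; q_2 = 0.79 × 1.52 × 2.5 = 3.002 m³/s
w_3 = (6.6 − 4.0)/2 = 1.3 m; q_3 = 0.71 × 1.21 × 1.3 = 1.117 m³/s
w_4 = (12.1 − 5.0)/2 = 3.55 m; q_4 = 1.13 × 1.69 × 3.55 = 6.779 m³/s
w_5 = (12.1 − 6.6)/2 = 2.75 m; q_5 = 0.39 × 0.32 × 2.75 = 0.3432 m³/s
Q = Σ qᵢ = 11.42 m³/s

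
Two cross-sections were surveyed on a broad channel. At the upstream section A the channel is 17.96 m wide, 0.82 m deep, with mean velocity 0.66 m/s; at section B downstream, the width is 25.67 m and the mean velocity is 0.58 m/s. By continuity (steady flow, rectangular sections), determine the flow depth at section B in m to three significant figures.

0.653 m

Q = A₁V₁ = (17.96×0.82) × 0.66 = 9.720 m³/s
d₂ = Q/(b₂ V₂) = 9.720/(25.67×0.58) = 0.6528 m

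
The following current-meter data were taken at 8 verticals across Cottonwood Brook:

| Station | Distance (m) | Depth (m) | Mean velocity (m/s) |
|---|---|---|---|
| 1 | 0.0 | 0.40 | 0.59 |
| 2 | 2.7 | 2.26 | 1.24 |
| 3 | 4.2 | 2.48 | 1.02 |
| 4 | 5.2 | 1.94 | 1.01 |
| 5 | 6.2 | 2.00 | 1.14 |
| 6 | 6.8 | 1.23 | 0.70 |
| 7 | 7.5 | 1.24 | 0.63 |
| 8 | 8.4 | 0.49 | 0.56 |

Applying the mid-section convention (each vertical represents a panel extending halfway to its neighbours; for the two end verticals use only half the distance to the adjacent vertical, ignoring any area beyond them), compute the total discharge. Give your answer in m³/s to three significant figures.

w_1 = (2.7 − 0.0)/2 = 1.35 m; q_1 = 0.59 × 0.40 × 1.35 = 0.3186 m³/s
w_2 = (4.2 − 0.0)/2 = 2.1 m; q_2 = 1.24 × 2.26 × 2.1 = 5.885 m³/s
w_3 = (5.2 − 2.7)/2 = 1.25 m; q_3 = 1.02 × 2.48 × 1.25 = 3.162 m³/s
w_4 = (6.2 − 4.2)/2 = 1 m; q_4 = 1.01 × 1.94 × 1 = 1.959 m³/s
w_5 = (6.8 − 5.2)/2 = 0.8 m; q_5 = 1.14 × 2.00 × 0.8 = 1.824 m³/s
w_6 = (7.5 − 6.2)/2 = 0.65 m; q_6 = 0.70 × 1.23 × 0.65 = 0.5597 m³/s
w_7 = (8.4 − 6.8)/2 = 0.8 m; q_7 = 0.63 × 1.24 × 0.8 = 0.6250 m³/s
w_8 = (8.4 − 7.5)/2 = 0.45 m; q_8 = 0.56 × 0.49 × 0.45 = 0.1235 m³/s
Q = Σ qᵢ = 14.46 m³/s

14.5 m³/s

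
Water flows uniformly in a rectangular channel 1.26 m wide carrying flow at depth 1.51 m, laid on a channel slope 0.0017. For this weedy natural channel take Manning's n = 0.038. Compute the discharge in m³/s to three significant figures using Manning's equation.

A = b·y = 1.26 × 1.51 = 1.903 m²
P = b + 2y = 1.26 + 2×1.51 = 4.280 m
R = A/P = 1.903/4.280 = 0.4445 m
Q = (1/n)·A·R^(2/3)·S^(1/2) = (1/0.038) × 1.903 × 0.4445^(2/3) × 0.0017^(1/2) = 1.202 m³/s

1.20 m³/s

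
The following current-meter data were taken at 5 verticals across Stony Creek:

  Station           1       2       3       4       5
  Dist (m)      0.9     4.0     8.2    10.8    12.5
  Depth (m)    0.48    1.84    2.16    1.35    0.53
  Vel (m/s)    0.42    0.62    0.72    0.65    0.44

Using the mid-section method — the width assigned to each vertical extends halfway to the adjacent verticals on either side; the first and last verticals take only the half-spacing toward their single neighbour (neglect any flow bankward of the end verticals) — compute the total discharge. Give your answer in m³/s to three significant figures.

11.8 m³/s

w_1 = (4.0 − 0.9)/2 = 1.55 m; q_1 = 0.42 × 0.48 × 1.55 = 0.3125 m³/s
w_2 = (8.2 − 0.9)/2 = 3.65 m; q_2 = 0.62 × 1.84 × 3.65 = 4.164 m³/s
w_3 = (10.8 − 4.0)/2 = 3.4 m; q_3 = 0.72 × 2.16 × 3.4 = 5.288 m³/s
w_4 = (12.5 − 8.2)/2 = 2.15 m; q_4 = 0.65 × 1.35 × 2.15 = 1.887 m³/s
w_5 = (12.5 − 10.8)/2 = 0.85 m; q_5 = 0.44 × 0.53 × 0.85 = 0.1982 m³/s
Q = Σ qᵢ = 11.85 m³/s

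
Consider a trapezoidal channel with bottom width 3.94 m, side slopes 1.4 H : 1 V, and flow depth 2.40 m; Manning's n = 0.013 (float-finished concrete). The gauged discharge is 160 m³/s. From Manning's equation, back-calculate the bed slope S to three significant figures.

0.00870

A = (b + z·y)·y = (3.94 + 1.4×2.40)×2.40 = 17.52 m²
P = b + 2y√(1+z²) = 3.94 + 2×2.40×√(1+1.4²) = 12.20 m
R = A/P = 17.52/12.20 = 1.436 m
S = (Q·n / (1·A·R^(2/3)))² = (160×0.013 / (1×17.52×1.273))² = 0.008698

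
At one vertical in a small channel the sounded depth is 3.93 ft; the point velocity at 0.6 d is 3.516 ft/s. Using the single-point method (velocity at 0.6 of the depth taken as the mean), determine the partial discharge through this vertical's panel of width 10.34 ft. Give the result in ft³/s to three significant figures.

v̄ = v₀.₆ = 3.516 ft/s
q = v̄ × d × w = 3.516 × 3.93 × 10.34 = 142.9 ft³/s

143 ft³/s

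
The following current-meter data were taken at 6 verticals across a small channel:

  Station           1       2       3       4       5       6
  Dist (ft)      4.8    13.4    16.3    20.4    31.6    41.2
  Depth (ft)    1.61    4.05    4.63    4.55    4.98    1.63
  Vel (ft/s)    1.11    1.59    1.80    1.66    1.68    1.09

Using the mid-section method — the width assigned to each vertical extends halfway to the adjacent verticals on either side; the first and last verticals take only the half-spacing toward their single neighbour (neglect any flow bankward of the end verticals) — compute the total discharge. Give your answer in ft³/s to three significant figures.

227 ft³/s

w_1 = (13.4 − 4.8)/2 = 4.3 ft; q_1 = 1.11 × 1.61 × 4.3 = 7.685 ft³/s
w_2 = (16.3 − 4.8)/2 = 5.75 ft; q_2 = 1.59 × 4.05 × 5.75 = 37.03 ft³/s
w_3 = (20.4 − 13.4)/2 = 3.5 ft; q_3 = 1.80 × 4.63 × 3.5 = 29.17 ft³/s
w_4 = (31.6 − 16.3)/2 = 7.65 ft; q_4 = 1.66 × 4.55 × 7.65 = 57.78 ft³/s
w_5 = (41.2 − 20.4)/2 = 10.4 ft; q_5 = 1.68 × 4.98 × 10.4 = 87.01 ft³/s
w_6 = (41.2 − 31.6)/2 = 4.8 ft; q_6 = 1.09 × 1.63 × 4.8 = 8.528 ft³/s
Q = Σ qᵢ = 227.2 ft³/s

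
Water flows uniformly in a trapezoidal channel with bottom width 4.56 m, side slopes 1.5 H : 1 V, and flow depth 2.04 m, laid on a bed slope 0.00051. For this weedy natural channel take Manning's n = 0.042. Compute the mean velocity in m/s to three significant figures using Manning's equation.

0.642 m/s

A = (b + z·y)·y = (4.56 + 1.5×2.04)×2.04 = 15.54 m²
P = b + 2y√(1+z²) = 4.56 + 2×2.04×√(1+1.5²) = 11.92 m
R = A/P = 15.54/11.92 = 1.305 m
Q = (1/n)·A·R^(2/3)·S^(1/2) = (1/0.042) × 15.54 × 1.305^(2/3) × 0.00051^(1/2) = 9.979 m³/s
V = Q/A = 9.979/15.54 = 0.6420 m/s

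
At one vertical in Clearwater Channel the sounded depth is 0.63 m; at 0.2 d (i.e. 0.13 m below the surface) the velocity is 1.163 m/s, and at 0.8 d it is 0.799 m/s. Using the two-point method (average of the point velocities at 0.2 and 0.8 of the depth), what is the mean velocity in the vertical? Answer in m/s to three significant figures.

v̄ = (1.163 + 0.799) / 2 = 0.9810 m/s

0.981 m/s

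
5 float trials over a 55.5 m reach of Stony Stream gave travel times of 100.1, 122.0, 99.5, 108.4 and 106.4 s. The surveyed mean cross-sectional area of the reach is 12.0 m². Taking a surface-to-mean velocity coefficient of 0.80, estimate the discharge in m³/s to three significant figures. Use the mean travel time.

t̄ = (100.1 + 122.0 + 99.5 + 108.4 + 106.4) / 5 = 107.28 s
v_surface = L / t̄ = 55.5 / 107.28 = 0.5173 m/s
v_mean = 0.80 × 0.5173 = 0.4139 m/s
Q = A × v_mean = 12.0 × 0.4139 = 4.966 m³/s

4.97 m³/s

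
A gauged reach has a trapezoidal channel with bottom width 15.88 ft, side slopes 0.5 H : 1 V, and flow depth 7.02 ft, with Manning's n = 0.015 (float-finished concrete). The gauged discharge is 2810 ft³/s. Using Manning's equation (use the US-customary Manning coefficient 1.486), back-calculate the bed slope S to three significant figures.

A = (b + z·y)·y = (15.88 + 0.5×7.02)×7.02 = 136.1 ft²
P = b + 2y√(1+z²) = 15.88 + 2×7.02×√(1+0.5²) = 31.58 ft
R = A/P = 136.1/31.58 = 4.311 ft
S = (Q·n / (1.486·A·R^(2/3)))² = (2810×0.015 / (1.486×136.1×2.649))² = 0.006190

0.00619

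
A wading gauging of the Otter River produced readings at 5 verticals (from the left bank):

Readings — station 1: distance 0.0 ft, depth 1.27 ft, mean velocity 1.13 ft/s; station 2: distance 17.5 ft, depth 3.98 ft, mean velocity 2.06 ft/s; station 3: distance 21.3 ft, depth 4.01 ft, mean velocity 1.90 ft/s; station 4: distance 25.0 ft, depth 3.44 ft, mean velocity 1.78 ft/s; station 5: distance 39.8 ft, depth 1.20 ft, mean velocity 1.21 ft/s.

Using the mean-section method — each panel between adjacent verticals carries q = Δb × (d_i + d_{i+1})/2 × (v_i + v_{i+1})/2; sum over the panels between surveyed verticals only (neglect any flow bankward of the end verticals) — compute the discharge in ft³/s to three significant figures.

Panel 1-2: Δb = 17.5 ft, d̄ = (1.27+3.98)/2 = 2.625, v̄ = (1.13+2.06)/2 = 1.595 → q = 17.5×2.625×1.595 = 73.27 ft³/s
Panel 2-3: Δb = 3.8 ft, d̄ = (3.98+4.01)/2 = 3.995, v̄ = (2.06+1.90)/2 = 1.98 → q = 3.8×3.995×1.98 = 30.06 ft³/s
Panel 3-4: Δb = 3.7 ft, d̄ = (4.01+3.44)/2 = 3.725, v̄ = (1.90+1.78)/2 = 1.84 → q = 3.7×3.725×1.84 = 25.36 ft³/s
Panel 4-5: Δb = 14.8 ft, d̄ = (3.44+1.20)/2 = 2.32, v̄ = (1.78+1.21)/2 = 1.495 → q = 14.8×2.32×1.495 = 51.33 ft³/s
Q = Σ q = 180.0 ft³/s

180 ft³/s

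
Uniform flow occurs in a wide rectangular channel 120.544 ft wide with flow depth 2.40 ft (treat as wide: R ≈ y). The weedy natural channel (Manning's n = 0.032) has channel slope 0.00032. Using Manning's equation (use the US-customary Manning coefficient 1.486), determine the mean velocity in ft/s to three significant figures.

A = b·y = 120.544 × 2.40 = 289.3 ft²
Wide channel: R ≈ y = 2.40 ft
Q = (1.486/n)·A·R^(2/3)·S^(1/2) = (1.486/0.032) × 289.3 × 2.400^(2/3) × 0.00032^(1/2) = 430.8 ft³/s
V = Q/A = 430.8/289.3 = 1.489 ft/s

1.49 ft/s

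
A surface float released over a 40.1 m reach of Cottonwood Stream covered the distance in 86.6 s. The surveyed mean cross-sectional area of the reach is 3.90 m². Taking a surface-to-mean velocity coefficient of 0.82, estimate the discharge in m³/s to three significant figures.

v_surface = L / t̄ = 40.1 / 86.6 = 0.4630 m/s
v_mean = 0.82 × 0.4630 = 0.3797 m/s
Q = A × v_mean = 3.90 × 0.3797 = 1.481 m³/s

1.48 m³/s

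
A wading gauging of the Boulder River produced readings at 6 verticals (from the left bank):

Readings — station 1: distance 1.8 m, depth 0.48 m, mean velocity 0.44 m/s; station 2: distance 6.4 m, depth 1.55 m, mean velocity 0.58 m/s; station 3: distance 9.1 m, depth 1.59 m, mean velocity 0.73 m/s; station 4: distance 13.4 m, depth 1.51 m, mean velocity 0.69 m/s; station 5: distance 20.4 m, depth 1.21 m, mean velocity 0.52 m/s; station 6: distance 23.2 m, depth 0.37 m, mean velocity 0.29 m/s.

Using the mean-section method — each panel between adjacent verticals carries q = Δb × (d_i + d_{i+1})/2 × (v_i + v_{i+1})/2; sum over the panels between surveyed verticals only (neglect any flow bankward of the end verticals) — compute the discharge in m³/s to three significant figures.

Panel 1-2: Δb = 4.6 m, d̄ = (0.48+1.55)/2 = 1.015, v̄ = (0.44+0.58)/2 = 0.51 → q = 4.6×1.015×0.51 = 2.381 m³/s
Panel 2-3: Δb = 2.7 m, d̄ = (1.55+1.59)/2 = 1.57, v̄ = (0.58+0.73)/2 = 0.655 → q = 2.7×1.57×0.655 = 2.777 m³/s
Panel 3-4: Δb = 4.3 m, d̄ = (1.59+1.51)/2 = 1.55, v̄ = (0.73+0.69)/2 = 0.71 → q = 4.3×1.55×0.71 = 4.732 m³/s
Panel 4-5: Δb = 7 m, d̄ = (1.51+1.21)/2 = 1.36, v̄ = (0.69+0.52)/2 = 0.605 → q = 7×1.36×0.605 = 5.760 m³/s
Panel 5-6: Δb = 2.8 m, d̄ = (1.21+0.37)/2 = 0.79, v̄ = (0.52+0.29)/2 = 0.405 → q = 2.8×0.79×0.405 = 0.8959 m³/s
Q = Σ q = 16.55 m³/s

16.5 m³/s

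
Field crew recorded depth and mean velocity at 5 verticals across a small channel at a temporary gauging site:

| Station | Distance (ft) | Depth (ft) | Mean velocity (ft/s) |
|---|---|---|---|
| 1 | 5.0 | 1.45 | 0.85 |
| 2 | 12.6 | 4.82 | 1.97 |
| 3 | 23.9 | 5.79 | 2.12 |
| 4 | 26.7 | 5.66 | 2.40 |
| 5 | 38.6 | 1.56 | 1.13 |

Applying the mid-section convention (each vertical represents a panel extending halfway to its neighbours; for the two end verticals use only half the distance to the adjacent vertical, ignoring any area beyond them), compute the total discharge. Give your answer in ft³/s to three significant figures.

w_1 = (12.6 − 5.0)/2 = 3.8 ft; q_1 = 0.85 × 1.45 × 3.8 = 4.684 ft³/s
w_2 = (23.9 − 5.0)/2 = 9.45 ft; q_2 = 1.97 × 4.82 × 9.45 = 89.73 ft³/s
w_3 = (26.7 − 12.6)/2 = 7.05 ft; q_3 = 2.12 × 5.79 × 7.05 = 86.54 ft³/s
w_4 = (38.6 − 23.9)/2 = 7.35 ft; q_4 = 2.40 × 5.66 × 7.35 = 99.84 ft³/s
w_5 = (38.6 − 26.7)/2 = 5.95 ft; q_5 = 1.13 × 1.56 × 5.95 = 10.49 ft³/s
Q = Σ qᵢ = 291.3 ft³/s

291 ft³/s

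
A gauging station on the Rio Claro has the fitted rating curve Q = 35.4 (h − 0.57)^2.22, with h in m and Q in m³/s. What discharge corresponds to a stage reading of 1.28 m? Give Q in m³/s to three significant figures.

Q = 35.4 × (1.28 − 0.57)^2.22 = 35.4 × 0.71^2.22 = 16.55 m³/s

16.5 m³/s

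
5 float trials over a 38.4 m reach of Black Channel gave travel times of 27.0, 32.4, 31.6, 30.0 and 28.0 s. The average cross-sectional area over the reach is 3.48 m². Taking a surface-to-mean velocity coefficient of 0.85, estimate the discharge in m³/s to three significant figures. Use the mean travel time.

3.81 m³/s

t̄ = (27.0 + 32.4 + 31.6 + 30.0 + 28.0) / 5 = 29.8 s
v_surface = L / t̄ = 38.4 / 29.8 = 1.289 m/s
v_mean = 0.85 × 1.289 = 1.095 m/s
Q = A × v_mean = 3.48 × 1.095 = 3.812 m³/s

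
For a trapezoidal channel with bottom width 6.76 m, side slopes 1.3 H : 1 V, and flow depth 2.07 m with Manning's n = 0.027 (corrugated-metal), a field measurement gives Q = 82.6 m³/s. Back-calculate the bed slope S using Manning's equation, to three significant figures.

0.00796

A = (b + z·y)·y = (6.76 + 1.3×2.07)×2.07 = 19.56 m²
P = b + 2y√(1+z²) = 6.76 + 2×2.07×√(1+1.3²) = 13.55 m
R = A/P = 19.56/13.55 = 1.444 m
S = (Q·n / (1·A·R^(2/3)))² = (82.6×0.027 / (1×19.56×1.277))² = 0.007964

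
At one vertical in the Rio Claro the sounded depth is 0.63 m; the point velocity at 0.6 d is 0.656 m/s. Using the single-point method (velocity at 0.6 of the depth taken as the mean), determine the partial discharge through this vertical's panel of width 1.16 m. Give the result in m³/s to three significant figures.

0.479 m³/s

v̄ = v₀.₆ = 0.656 m/s
q = v̄ × d × w = 0.6560 × 0.63 × 1.16 = 0.4794 m³/s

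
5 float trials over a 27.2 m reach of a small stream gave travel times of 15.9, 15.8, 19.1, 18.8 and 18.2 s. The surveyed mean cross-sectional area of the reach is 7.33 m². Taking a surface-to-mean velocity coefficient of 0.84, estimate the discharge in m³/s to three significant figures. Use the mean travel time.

9.54 m³/s

t̄ = (15.9 + 15.8 + 19.1 + 18.8 + 18.2) / 5 = 17.56 s
v_surface = L / t̄ = 27.2 / 17.56 = 1.549 m/s
v_mean = 0.84 × 1.549 = 1.301 m/s
Q = A × v_mean = 7.33 × 1.301 = 9.537 m³/s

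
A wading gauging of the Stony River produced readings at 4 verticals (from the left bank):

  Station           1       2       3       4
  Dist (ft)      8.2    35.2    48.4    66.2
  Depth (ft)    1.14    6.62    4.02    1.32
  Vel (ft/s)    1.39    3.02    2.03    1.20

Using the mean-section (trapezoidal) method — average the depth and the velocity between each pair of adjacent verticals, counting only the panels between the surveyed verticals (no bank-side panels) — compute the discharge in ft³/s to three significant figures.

485 ft³/s

Panel 1-2: Δb = 27 ft, d̄ = (1.14+6.62)/2 = 3.88, v̄ = (1.39+3.02)/2 = 2.205 → q = 27×3.88×2.205 = 231.0 ft³/s
Panel 2-3: Δb = 13.2 ft, d̄ = (6.62+4.02)/2 = 5.32, v̄ = (3.02+2.03)/2 = 2.525 → q = 13.2×5.32×2.525 = 177.3 ft³/s
Panel 3-4: Δb = 17.8 ft, d̄ = (4.02+1.32)/2 = 2.67, v̄ = (2.03+1.20)/2 = 1.615 → q = 17.8×2.67×1.615 = 76.75 ft³/s
Q = Σ q = 485.1 ft³/s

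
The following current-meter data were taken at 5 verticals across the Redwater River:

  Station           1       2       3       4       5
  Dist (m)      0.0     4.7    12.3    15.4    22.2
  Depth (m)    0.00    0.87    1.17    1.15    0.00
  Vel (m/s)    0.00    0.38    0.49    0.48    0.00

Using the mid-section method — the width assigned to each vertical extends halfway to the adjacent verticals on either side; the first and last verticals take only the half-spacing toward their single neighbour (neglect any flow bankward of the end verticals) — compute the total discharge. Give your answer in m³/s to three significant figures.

7.83 m³/s

w_2 = (12.3 − 0.0)/2 = 6.15 m; q_2 = 0.38 × 0.87 × 6.15 = 2.033 m³/s
w_3 = (15.4 − 4.7)/2 = 5.35 m; q_3 = 0.49 × 1.17 × 5.35 = 3.067 m³/s
w_4 = (22.2 − 12.3)/2 = 4.95 m; q_4 = 0.48 × 1.15 × 4.95 = 2.732 m³/s
Stations 1, 5 contribute zero (depth or velocity is 0).
Q = Σ qᵢ = 7.833 m³/s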